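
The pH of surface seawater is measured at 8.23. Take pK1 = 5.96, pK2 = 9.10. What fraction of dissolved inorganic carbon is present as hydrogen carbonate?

α₁ = 0.877

α₁ = 1 / (1 + [H⁺]/K1 + K2/[H⁺]) = 1 / (1 + 10^-2.27 + 10^-0.87)
   = 1 / (1 + 0.0053703 + 0.13490) = 1/1.1403 = 0.8770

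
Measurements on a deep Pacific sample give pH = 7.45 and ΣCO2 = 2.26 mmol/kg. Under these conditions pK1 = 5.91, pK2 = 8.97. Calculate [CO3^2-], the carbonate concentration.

[CO3²⁻] = 0.0644 mmol/kg

α₂ = 1 / (1 + [H⁺]/K2 + [H⁺]²/(K1K2)) = 1 / (1 + 10^+1.52 + 10^-0.02)
   = 1 / (1 + 33.113 + 0.95499) = 1/35.068 = 0.02852
[CO3²⁻] = α₂ × DIC = 0.02852 × 2.26 = 0.0644 mmol/kg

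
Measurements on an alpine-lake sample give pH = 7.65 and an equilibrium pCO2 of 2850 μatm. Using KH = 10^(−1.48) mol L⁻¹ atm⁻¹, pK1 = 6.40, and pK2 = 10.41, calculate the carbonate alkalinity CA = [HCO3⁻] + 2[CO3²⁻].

[CO2*] = KH · pCO2 = 10^(−1.48) × 2850×10^-6 = 9.437×10^-5 mol/L
α₀ = 1/(1 + K1/[H⁺] + K1K2/[H⁺]²) = 1/(1 + 10^+1.25 + 10^-1.51) = 0.05315
DIC = [CO2*]/α₀ = 9.437×10^-5 / 0.05315 = 1.775 mmol/L
CA = (α₁ + 2α₂)·DIC = (0.9452 + 2×0.001643) × 1.775 = 1.68 mmol/L

CA = 1.68 mmol/L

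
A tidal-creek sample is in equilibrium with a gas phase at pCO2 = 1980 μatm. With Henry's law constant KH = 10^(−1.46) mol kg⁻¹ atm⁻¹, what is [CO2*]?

[CO2*] = 68.7 μmol/kg

KH = 10^(−1.46) = 3.467×10^-2 mol kg⁻¹ atm⁻¹
[CO2*] = KH · pCO2 = 3.467×10^-2 × 1980×10^-6 atm = 6.87×10^-5 mol/kg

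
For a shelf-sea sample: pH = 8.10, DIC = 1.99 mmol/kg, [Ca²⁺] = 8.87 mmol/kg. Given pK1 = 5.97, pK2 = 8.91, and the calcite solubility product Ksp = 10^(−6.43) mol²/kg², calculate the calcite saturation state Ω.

Ω = 6.33

α₂ = 1 / (1 + [H⁺]/K2 + [H⁺]²/(K1K2)) = 1 / (1 + 10^+0.81 + 10^-1.32)
   = 1 / (1 + 6.4565 + 0.047863) = 1/7.5044 = 0.1333
[CO3²⁻] = α₂ × DIC = 0.1333 × 1.99 = 0.2652 mmol/kg
Ksp = 10^(−6.43) = 3.715×10^-7
Ω = [Ca²⁺][CO3²⁻]/Ksp = (8.87×10^-3)(2.652×10^-4) / 3.715×10^-7 = 6.33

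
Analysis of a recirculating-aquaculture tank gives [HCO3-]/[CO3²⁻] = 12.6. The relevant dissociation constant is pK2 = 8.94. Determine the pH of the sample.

pH = 7.84

From K2 = [H⁺][CO3²⁻]/[HCO3-]:  pH = pK2 − log₁₀([HCO3-]/[CO3²⁻])
log₁₀(12.6) = +1.100
pH = 8.94 − (+1.100) = 7.84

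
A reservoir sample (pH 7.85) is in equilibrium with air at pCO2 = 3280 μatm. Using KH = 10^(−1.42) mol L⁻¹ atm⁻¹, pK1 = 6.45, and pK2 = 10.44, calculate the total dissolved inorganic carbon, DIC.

[CO2*] = KH · pCO2 = 10^(−1.42) × 3280×10^-6 = 1.247×10^-4 mol/L
α₀ = 1/(1 + K1/[H⁺] + K1K2/[H⁺]²) = 1/(1 + 10^+1.40 + 10^-1.19) = 0.03819
DIC = [CO2*]/α₀ = 1.247×10^-4 / 0.03819 = 3.27 mmol/L

DIC = 3.27 mmol/L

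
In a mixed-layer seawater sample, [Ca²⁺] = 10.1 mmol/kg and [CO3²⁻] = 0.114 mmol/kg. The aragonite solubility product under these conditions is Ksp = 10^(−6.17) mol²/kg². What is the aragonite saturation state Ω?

Ksp = 10^(−6.17) = 6.761×10^-7
Ω = [Ca²⁺][CO3²⁻]/Ksp = (10.1×10^-3)(0.114×10^-3) / 6.761×10^-7 = 1.70

Ω = 1.70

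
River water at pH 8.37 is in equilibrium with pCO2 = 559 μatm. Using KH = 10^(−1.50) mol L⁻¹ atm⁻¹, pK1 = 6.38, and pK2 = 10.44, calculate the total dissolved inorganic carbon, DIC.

[CO2*] = KH · pCO2 = 10^(−1.50) × 559×10^-6 = 1.768×10^-5 mol/L
α₀ = 1/(1 + K1/[H⁺] + K1K2/[H⁺]²) = 1/(1 + 10^+1.99 + 10^-0.08) = 0.01004
DIC = [CO2*]/α₀ = 1.768×10^-5 / 0.01004 = 1.76 mmol/L

DIC = 1.76 mmol/L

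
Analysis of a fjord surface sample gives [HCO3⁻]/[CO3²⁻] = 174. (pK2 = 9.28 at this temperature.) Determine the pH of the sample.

pH = 7.04

From K2 = [H⁺][CO3²⁻]/[HCO3⁻]:  pH = pK2 − log₁₀([HCO3⁻]/[CO3²⁻])
log₁₀(174) = +2.241
pH = 9.28 − (+2.241) = 7.04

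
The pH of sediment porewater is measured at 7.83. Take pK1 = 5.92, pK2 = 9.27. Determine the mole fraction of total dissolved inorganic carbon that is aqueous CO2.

α₀ = 0.0117

α₀ = 1 / (1 + K1/[H⁺] + K1K2/[H⁺]²) = 1 / (1 + 10^+1.91 + 10^+0.47)
   = 1 / (1 + 81.283 + 2.9512) = 1/85.234 = 0.01173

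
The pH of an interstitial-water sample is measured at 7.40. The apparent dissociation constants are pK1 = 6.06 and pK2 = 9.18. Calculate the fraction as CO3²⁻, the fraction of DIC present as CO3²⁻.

α₂ = 1 / (1 + [H⁺]/K2 + [H⁺]²/(K1K2)) = 1 / (1 + 10^+1.78 + 10^+0.44)
   = 1 / (1 + 60.256 + 2.7542) = 1/64.010 = 0.01562

α₂ = 0.0156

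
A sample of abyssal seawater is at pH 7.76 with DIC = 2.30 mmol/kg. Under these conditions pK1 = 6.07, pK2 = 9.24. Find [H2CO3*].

[CO2*] = 0.0446 mmol/kg

α₀ = 1 / (1 + K1/[H⁺] + K1K2/[H⁺]²) = 1 / (1 + 10^+1.69 + 10^+0.21)
   = 1 / (1 + 48.978 + 1.6218) = 1/51.600 = 0.01938
[CO2*] = α₀ × DIC = 0.01938 × 2.30 = 0.0446 mmol/kg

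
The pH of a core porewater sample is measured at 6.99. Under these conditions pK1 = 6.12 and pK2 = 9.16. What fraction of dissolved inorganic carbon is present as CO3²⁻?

α₂ = 1 / (1 + [H⁺]/K2 + [H⁺]²/(K1K2)) = 1 / (1 + 10^+2.17 + 10^+1.30)
   = 1 / (1 + 147.91 + 19.953) = 1/168.86 = 0.005922

α₂ = 0.00592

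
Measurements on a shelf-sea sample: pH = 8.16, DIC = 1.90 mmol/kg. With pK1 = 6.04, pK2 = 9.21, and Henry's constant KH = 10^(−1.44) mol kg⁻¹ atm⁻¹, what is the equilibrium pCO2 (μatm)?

α₀ = 1 / (1 + K1/[H⁺] + K1K2/[H⁺]²) = 1 / (1 + 10^+2.12 + 10^+1.07)
   = 1 / (1 + 131.83 + 11.749) = 1/144.57 = 0.006917
[CO2*] = α₀ × DIC = 0.006917 × 1.90 = 0.01314 mmol/kg = 13.14 μmol/kg
pCO2 = [CO2*]/KH = 1.314×10^-5 / 3.631×10^-2 = 362 μatm

pCO2 = 362 μatm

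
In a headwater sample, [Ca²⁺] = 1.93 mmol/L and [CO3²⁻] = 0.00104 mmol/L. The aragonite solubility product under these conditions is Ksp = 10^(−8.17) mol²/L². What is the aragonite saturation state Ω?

Ω = 0.297

Ksp = 10^(−8.17) = 6.761×10^-9
Ω = [Ca²⁺][CO3²⁻]/Ksp = (1.93×10^-3)(0.00104×10^-3) / 6.761×10^-9 = 0.297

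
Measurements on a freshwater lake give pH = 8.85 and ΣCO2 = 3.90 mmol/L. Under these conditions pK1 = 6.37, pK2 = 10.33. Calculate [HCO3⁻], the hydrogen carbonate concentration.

[HCO3⁻] = 3.76 mmol/L

α₁ = 1 / (1 + [H⁺]/K1 + K2/[H⁺]) = 1 / (1 + 10^-2.48 + 10^-1.48)
   = 1 / (1 + 0.0033113 + 0.033113) = 1/1.0364 = 0.9649
[HCO3⁻] = α₁ × DIC = 0.9649 × 3.90 = 3.76 mmol/L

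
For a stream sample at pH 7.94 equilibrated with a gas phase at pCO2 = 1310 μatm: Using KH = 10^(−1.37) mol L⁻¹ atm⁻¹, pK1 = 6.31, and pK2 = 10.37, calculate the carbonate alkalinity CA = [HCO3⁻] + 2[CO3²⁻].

CA = 2.40 mmol/L

[CO2*] = KH · pCO2 = 10^(−1.37) × 1310×10^-6 = 5.588×10^-5 mol/L
α₀ = 1/(1 + K1/[H⁺] + K1K2/[H⁺]²) = 1/(1 + 10^+1.63 + 10^-0.80) = 0.02282
DIC = [CO2*]/α₀ = 5.588×10^-5 / 0.02282 = 2.449 mmol/L
CA = (α₁ + 2α₂)·DIC = (0.9736 + 2×0.003617) × 2.449 = 2.40 mmol/L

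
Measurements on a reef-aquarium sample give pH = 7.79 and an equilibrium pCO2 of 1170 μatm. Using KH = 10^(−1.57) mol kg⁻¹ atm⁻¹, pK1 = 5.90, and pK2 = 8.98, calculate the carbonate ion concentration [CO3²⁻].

[CO3²⁻] = 0.158 mmol/kg

[CO2*] = KH · pCO2 = 10^(−1.57) × 1170×10^-6 = 3.149×10^-5 mol/kg
α₀ = 1/(1 + K1/[H⁺] + K1K2/[H⁺]²) = 1/(1 + 10^+1.89 + 10^+0.70) = 0.01196
DIC = [CO2*]/α₀ = 3.149×10^-5 / 0.01196 = 2.634 mmol/kg
[CO3²⁻] = α₂·DIC; α₂ = 0.05992, so [CO3²⁻] = 0.05992 × 2.634 = 0.158 mmol/kg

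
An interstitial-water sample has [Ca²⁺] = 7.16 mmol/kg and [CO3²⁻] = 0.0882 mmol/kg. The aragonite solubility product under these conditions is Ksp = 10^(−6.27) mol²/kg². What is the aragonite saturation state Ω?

Ω = 1.18

Ksp = 10^(−6.27) = 5.370×10^-7
Ω = [Ca²⁺][CO3²⁻]/Ksp = (7.16×10^-3)(0.0882×10^-3) / 5.370×10^-7 = 1.18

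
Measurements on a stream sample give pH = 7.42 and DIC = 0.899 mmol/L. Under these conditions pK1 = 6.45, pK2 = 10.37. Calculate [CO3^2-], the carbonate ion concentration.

[CO3²⁻] = 0.910 μmol/L

α₂ = 1 / (1 + [H⁺]/K2 + [H⁺]²/(K1K2)) = 1 / (1 + 10^+2.95 + 10^+1.98)
   = 1 / (1 + 891.25 + 95.499) = 1/987.75 = 0.001012
[CO3²⁻] = α₂ × DIC = 0.001012 × 0.899 = 0.000910 mmol/L = 0.910 μmol/L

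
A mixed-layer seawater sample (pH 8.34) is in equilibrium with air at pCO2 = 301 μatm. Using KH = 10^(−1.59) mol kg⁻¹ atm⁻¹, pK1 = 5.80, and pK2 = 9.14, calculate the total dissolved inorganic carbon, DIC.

[CO2*] = KH · pCO2 = 10^(−1.59) × 301×10^-6 = 7.737×10^-6 mol/kg
α₀ = 1/(1 + K1/[H⁺] + K1K2/[H⁺]²) = 1/(1 + 10^+2.54 + 10^+1.74) = 0.002483
DIC = [CO2*]/α₀ = 7.737×10^-6 / 0.002483 = 3.12 mmol/kg

DIC = 3.12 mmol/kg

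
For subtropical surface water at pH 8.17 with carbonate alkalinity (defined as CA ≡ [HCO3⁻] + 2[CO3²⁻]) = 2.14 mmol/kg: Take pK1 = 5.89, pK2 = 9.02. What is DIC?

CA = [HCO3⁻] + 2[CO3²⁻] = (α₁ + 2α₂)·DIC
At pH 8.17: [H⁺]/K1 = 10^-2.28 = 0.0052481, K2/[H⁺] = 10^-0.85 = 0.14125
α₁ = 1/(1 + 0.0052481 + 0.14125) = 1/1.1465 = 0.8722; α₂ = α₁·K2/[H⁺] = 0.1232
α₁ + 2α₂ = 1.1186
DIC = CA / (α₁ + 2α₂) = 2.14 / 1.1186 = 1.91 mmol/kg

DIC = 1.91 mmol/kg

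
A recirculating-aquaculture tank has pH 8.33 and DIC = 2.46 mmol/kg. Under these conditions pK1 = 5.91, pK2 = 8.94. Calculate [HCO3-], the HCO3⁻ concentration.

α₁ = 1 / (1 + [H⁺]/K1 + K2/[H⁺]) = 1 / (1 + 10^-2.42 + 10^-0.61)
   = 1 / (1 + 0.0038019 + 0.24547) = 1/1.2493 = 0.8005
[HCO3⁻] = α₁ × DIC = 0.8005 × 2.46 = 1.97 mmol/kg

[HCO3⁻] = 1.97 mmol/kg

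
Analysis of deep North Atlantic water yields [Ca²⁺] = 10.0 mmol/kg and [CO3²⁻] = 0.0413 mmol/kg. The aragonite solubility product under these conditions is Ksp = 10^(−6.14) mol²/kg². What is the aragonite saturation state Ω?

Ksp = 10^(−6.14) = 7.244×10^-7
Ω = [Ca²⁺][CO3²⁻]/Ksp = (10.0×10^-3)(0.0413×10^-3) / 7.244×10^-7 = 0.570

Ω = 0.570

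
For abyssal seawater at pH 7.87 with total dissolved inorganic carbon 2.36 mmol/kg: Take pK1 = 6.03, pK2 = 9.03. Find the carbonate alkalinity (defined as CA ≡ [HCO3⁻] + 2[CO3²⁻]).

CA = [HCO3⁻] + 2[CO3²⁻] = (α₁ + 2α₂)·DIC
At pH 7.87: [H⁺]/K1 = 10^-1.84 = 0.014454, K2/[H⁺] = 10^-1.16 = 0.069183
α₁ = 1/(1 + 0.014454 + 0.069183) = 1/1.0836 = 0.9228; α₂ = α₁·K2/[H⁺] = 0.06384
α₁ + 2α₂ = 1.0505
CA = 1.0505 × 2.36 = 2.48 mmol/kg

CA = 2.48 mmol/kg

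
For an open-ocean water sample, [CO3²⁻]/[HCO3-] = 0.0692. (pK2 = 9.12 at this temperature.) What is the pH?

From K2 = [H⁺][CO3²⁻]/[HCO3-]:  pH = pK2 + log₁₀([CO3²⁻]/[HCO3-])
log₁₀(0.0692) = -1.160
pH = 9.12 + (-1.160) = 7.96

pH = 7.96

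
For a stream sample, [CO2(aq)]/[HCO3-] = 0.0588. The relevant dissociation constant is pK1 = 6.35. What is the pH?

pH = 7.58

From K1 = [H⁺][HCO3-]/[CO2(aq)]:  pH = pK1 − log₁₀([CO2(aq)]/[HCO3-])
log₁₀(0.0588) = -1.231
pH = 6.35 − (-1.231) = 7.58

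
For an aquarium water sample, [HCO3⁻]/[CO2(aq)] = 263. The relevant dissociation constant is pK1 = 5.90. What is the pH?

From K1 = [H⁺][HCO3⁻]/[CO2(aq)]:  pH = pK1 + log₁₀([HCO3⁻]/[CO2(aq)])
log₁₀(263) = +2.420
pH = 5.90 + (+2.420) = 8.32

pH = 8.32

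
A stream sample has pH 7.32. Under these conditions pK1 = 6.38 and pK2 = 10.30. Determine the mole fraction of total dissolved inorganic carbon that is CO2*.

α₀ = 1 / (1 + K1/[H⁺] + K1K2/[H⁺]²) = 1 / (1 + 10^+0.94 + 10^-2.04)
   = 1 / (1 + 8.7096 + 0.0091201) = 1/9.7188 = 0.1029

α₀ = 0.103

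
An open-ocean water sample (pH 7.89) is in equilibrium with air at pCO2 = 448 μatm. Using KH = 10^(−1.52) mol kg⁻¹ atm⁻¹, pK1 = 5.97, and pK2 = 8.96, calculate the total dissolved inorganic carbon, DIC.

DIC = 1.23 mmol/kg

[CO2*] = KH · pCO2 = 10^(−1.52) × 448×10^-6 = 1.353×10^-5 mol/kg
α₀ = 1/(1 + K1/[H⁺] + K1K2/[H⁺]²) = 1/(1 + 10^+1.92 + 10^+0.85) = 0.01096
DIC = [CO2*]/α₀ = 1.353×10^-5 / 0.01096 = 1.23 mmol/kg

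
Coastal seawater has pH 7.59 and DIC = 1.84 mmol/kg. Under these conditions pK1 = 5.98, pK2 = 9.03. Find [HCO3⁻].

α₁ = 1 / (1 + [H⁺]/K1 + K2/[H⁺]) = 1 / (1 + 10^-1.61 + 10^-1.44)
   = 1 / (1 + 0.024547 + 0.036308) = 1/1.0609 = 0.9426
[HCO3⁻] = α₁ × DIC = 0.9426 × 1.84 = 1.73 mmol/kg

[HCO3⁻] = 1.73 mmol/kg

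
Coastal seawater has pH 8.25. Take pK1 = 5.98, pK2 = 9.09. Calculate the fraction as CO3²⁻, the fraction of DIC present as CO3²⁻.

α₂ = 1 / (1 + [H⁺]/K2 + [H⁺]²/(K1K2)) = 1 / (1 + 10^+0.84 + 10^-1.43)
   = 1 / (1 + 6.9183 + 0.037154) = 1/7.9555 = 0.1257

α₂ = 0.126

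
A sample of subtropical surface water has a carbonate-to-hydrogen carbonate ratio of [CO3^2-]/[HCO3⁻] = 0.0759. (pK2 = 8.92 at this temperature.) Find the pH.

From K2 = [H⁺][CO3^2-]/[HCO3⁻]:  pH = pK2 + log₁₀([CO3^2-]/[HCO3⁻])
log₁₀(0.0759) = -1.120
pH = 8.92 + (-1.120) = 7.80

pH = 7.80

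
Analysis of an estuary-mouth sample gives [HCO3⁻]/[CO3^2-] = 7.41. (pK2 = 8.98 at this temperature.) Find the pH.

From K2 = [H⁺][CO3^2-]/[HCO3⁻]:  pH = pK2 − log₁₀([HCO3⁻]/[CO3^2-])
log₁₀(7.41) = +0.870
pH = 8.98 − (+0.870) = 8.11

pH = 8.11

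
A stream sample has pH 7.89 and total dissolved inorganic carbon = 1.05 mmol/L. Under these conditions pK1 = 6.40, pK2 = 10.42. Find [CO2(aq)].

α₀ = 1 / (1 + K1/[H⁺] + K1K2/[H⁺]²) = 1 / (1 + 10^+1.49 + 10^-1.04)
   = 1 / (1 + 30.903 + 0.091201) = 1/31.994 = 0.03126
[CO2*] = α₀ × DIC = 0.03126 × 1.05 = 0.0328 mmol/L

[CO2*] = 0.0328 mmol/L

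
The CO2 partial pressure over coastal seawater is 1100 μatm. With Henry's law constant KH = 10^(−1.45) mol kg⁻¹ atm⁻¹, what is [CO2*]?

KH = 10^(−1.45) = 3.548×10^-2 mol kg⁻¹ atm⁻¹
[CO2*] = KH · pCO2 = 3.548×10^-2 × 1100×10^-6 atm = 3.90×10^-5 mol/kg

[CO2*] = 39.0 μmol/kg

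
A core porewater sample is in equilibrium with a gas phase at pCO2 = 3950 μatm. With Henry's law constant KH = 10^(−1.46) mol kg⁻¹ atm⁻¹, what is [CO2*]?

KH = 10^(−1.46) = 3.467×10^-2 mol kg⁻¹ atm⁻¹
[CO2*] = KH · pCO2 = 3.467×10^-2 × 3950×10^-6 atm = 1.37×10^-4 mol/kg

[CO2*] = 137 μmol/kg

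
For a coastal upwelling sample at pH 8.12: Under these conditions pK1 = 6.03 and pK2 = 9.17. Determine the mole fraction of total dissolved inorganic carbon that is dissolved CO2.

α₀ = 1 / (1 + K1/[H⁺] + K1K2/[H⁺]²) = 1 / (1 + 10^+2.09 + 10^+1.04)
   = 1 / (1 + 123.03 + 10.965) = 1/134.99 = 0.007408

α₀ = 0.00741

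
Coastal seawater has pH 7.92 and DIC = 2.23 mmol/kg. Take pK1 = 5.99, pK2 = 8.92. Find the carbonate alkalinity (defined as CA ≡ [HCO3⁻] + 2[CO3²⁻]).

CA = 2.41 mmol/kg

CA = [HCO3⁻] + 2[CO3²⁻] = (α₁ + 2α₂)·DIC
At pH 7.92: [H⁺]/K1 = 10^-1.93 = 0.011749, K2/[H⁺] = 10^-1.00 = 0.10000
α₁ = 1/(1 + 0.011749 + 0.10000) = 1/1.1117 = 0.8995; α₂ = α₁·K2/[H⁺] = 0.08995
α₁ + 2α₂ = 1.0794
CA = 1.0794 × 2.23 = 2.41 mmol/kg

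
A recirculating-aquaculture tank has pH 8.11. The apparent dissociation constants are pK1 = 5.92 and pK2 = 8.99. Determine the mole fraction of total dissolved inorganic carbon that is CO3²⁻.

α₂ = 1 / (1 + [H⁺]/K2 + [H⁺]²/(K1K2)) = 1 / (1 + 10^+0.88 + 10^-1.31)
   = 1 / (1 + 7.5858 + 0.048978) = 1/8.6348 = 0.1158

α₂ = 0.116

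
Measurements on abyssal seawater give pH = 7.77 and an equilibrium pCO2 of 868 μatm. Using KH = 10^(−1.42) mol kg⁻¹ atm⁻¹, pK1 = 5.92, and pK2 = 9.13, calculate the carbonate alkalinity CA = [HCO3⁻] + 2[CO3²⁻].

CA = 2.54 mmol/kg

[CO2*] = KH · pCO2 = 10^(−1.42) × 868×10^-6 = 3.300×10^-5 mol/kg
α₀ = 1/(1 + K1/[H⁺] + K1K2/[H⁺]²) = 1/(1 + 10^+1.85 + 10^+0.49) = 0.01335
DIC = [CO2*]/α₀ = 3.300×10^-5 / 0.01335 = 2.471 mmol/kg
CA = (α₁ + 2α₂)·DIC = (0.9454 + 2×0.04127) × 2.471 = 2.54 mmol/kg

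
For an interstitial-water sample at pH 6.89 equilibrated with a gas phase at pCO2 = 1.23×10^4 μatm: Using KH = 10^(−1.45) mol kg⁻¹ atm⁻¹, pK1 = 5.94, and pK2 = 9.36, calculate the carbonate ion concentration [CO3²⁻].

[CO3²⁻] = 13.2 μmol/kg

[CO2*] = KH · pCO2 = 10^(−1.45) × 1.23×10^4×10^-6 = 4.364×10^-4 mol/kg
α₀ = 1/(1 + K1/[H⁺] + K1K2/[H⁺]²) = 1/(1 + 10^+0.95 + 10^-1.52) = 0.1006
DIC = [CO2*]/α₀ = 4.364×10^-4 / 0.1006 = 4.339 mmol/kg
[CO3²⁻] = α₂·DIC; α₂ = 0.003037, so [CO3²⁻] = 0.003037 × 4.339 = 0.0132 mmol/kg = 13.2 μmol/kg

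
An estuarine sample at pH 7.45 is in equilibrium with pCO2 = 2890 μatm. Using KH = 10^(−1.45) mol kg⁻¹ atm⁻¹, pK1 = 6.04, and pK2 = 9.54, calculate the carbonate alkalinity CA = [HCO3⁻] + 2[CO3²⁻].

[CO2*] = KH · pCO2 = 10^(−1.45) × 2890×10^-6 = 1.025×10^-4 mol/kg
α₀ = 1/(1 + K1/[H⁺] + K1K2/[H⁺]²) = 1/(1 + 10^+1.41 + 10^-0.68) = 0.03716
DIC = [CO2*]/α₀ = 1.025×10^-4 / 0.03716 = 2.760 mmol/kg
CA = (α₁ + 2α₂)·DIC = (0.9551 + 2×0.007763) × 2.760 = 2.68 mmol/kg

CA = 2.68 mmol/kg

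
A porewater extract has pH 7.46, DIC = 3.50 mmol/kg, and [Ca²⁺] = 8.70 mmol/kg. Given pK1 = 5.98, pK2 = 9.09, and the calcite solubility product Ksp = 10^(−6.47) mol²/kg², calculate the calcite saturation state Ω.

α₂ = 1 / (1 + [H⁺]/K2 + [H⁺]²/(K1K2)) = 1 / (1 + 10^+1.63 + 10^+0.15)
   = 1 / (1 + 42.658 + 1.4125) = 1/45.070 = 0.02219
[CO3²⁻] = α₂ × DIC = 0.02219 × 3.50 = 0.07766 mmol/kg
Ksp = 10^(−6.47) = 3.388×10^-7
Ω = [Ca²⁺][CO3²⁻]/Ksp = (8.70×10^-3)(7.766×10^-5) / 3.388×10^-7 = 1.99

Ω = 1.99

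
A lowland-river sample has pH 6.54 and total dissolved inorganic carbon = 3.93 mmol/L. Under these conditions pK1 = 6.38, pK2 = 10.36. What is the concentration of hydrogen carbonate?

α₁ = 1 / (1 + [H⁺]/K1 + K2/[H⁺]) = 1 / (1 + 10^-0.16 + 10^-3.82)
   = 1 / (1 + 0.69183 + 0.00015136) = 1/1.6920 = 0.5910
[HCO3⁻] = α₁ × DIC = 0.5910 × 3.93 = 2.32 mmol/L

[HCO3⁻] = 2.32 mmol/L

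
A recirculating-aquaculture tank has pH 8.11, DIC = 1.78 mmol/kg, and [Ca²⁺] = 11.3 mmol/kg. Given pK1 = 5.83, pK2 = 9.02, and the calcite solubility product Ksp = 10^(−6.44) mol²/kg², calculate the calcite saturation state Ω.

Ω = 6.04

α₂ = 1 / (1 + [H⁺]/K2 + [H⁺]²/(K1K2)) = 1 / (1 + 10^+0.91 + 10^-1.37)
   = 1 / (1 + 8.1283 + 0.042658) = 1/9.1710 = 0.1090
[CO3²⁻] = α₂ × DIC = 0.1090 × 1.78 = 0.1941 mmol/kg
Ksp = 10^(−6.44) = 3.631×10^-7
Ω = [Ca²⁺][CO3²⁻]/Ksp = (11.3×10^-3)(1.941×10^-4) / 3.631×10^-7 = 6.04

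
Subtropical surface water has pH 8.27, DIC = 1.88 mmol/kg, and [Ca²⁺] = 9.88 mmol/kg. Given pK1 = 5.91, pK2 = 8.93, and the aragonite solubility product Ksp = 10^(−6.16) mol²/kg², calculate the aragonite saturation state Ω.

α₂ = 1 / (1 + [H⁺]/K2 + [H⁺]²/(K1K2)) = 1 / (1 + 10^+0.66 + 10^-1.70)
   = 1 / (1 + 4.5709 + 0.019953) = 1/5.5908 = 0.1789
[CO3²⁻] = α₂ × DIC = 0.1789 × 1.88 = 0.3363 mmol/kg
Ksp = 10^(−6.16) = 6.918×10^-7
Ω = [Ca²⁺][CO3²⁻]/Ksp = (9.88×10^-3)(3.363×10^-4) / 6.918×10^-7 = 4.80

Ω = 4.80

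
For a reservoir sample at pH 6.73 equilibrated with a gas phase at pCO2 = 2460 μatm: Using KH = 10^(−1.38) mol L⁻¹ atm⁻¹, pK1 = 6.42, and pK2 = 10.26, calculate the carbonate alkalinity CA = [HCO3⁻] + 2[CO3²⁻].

[CO2*] = KH · pCO2 = 10^(−1.38) × 2460×10^-6 = 1.025×10^-4 mol/L
α₀ = 1/(1 + K1/[H⁺] + K1K2/[H⁺]²) = 1/(1 + 10^+0.31 + 10^-3.22) = 0.3287
DIC = [CO2*]/α₀ = 1.025×10^-4 / 0.3287 = 0.3120 mmol/L
CA = (α₁ + 2α₂)·DIC = (0.6711 + 2×0.0001981) × 0.3120 = 0.210 mmol/L

CA = 0.210 mmol/L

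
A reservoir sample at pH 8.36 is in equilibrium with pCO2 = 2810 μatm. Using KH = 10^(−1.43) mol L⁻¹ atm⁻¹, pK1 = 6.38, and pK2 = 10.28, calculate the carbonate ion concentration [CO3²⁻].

[CO2*] = KH · pCO2 = 10^(−1.43) × 2810×10^-6 = 1.044×10^-4 mol/L
α₀ = 1/(1 + K1/[H⁺] + K1K2/[H⁺]²) = 1/(1 + 10^+1.98 + 10^+0.06) = 0.01024
DIC = [CO2*]/α₀ = 1.044×10^-4 / 0.01024 = 10.19 mmol/L
[CO3²⁻] = α₂·DIC; α₂ = 0.01176, so [CO3²⁻] = 0.01176 × 10.19 = 0.120 mmol/L

[CO3²⁻] = 0.120 mmol/L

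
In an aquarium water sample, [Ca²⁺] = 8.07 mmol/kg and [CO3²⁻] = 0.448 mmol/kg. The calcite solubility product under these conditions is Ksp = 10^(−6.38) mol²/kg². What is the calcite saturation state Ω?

Ω = 8.67

Ksp = 10^(−6.38) = 4.169×10^-7
Ω = [Ca²⁺][CO3²⁻]/Ksp = (8.07×10^-3)(0.448×10^-3) / 4.169×10^-7 = 8.67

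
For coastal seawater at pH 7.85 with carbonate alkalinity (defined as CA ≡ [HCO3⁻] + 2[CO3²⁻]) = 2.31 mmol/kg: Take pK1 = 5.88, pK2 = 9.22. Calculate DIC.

DIC = 2.24 mmol/kg

CA = [HCO3⁻] + 2[CO3²⁻] = (α₁ + 2α₂)·DIC
At pH 7.85: [H⁺]/K1 = 10^-1.97 = 0.010715, K2/[H⁺] = 10^-1.37 = 0.042658
α₁ = 1/(1 + 0.010715 + 0.042658) = 1/1.0534 = 0.9493; α₂ = α₁·K2/[H⁺] = 0.04050
α₁ + 2α₂ = 1.0303
DIC = CA / (α₁ + 2α₂) = 2.31 / 1.0303 = 2.24 mmol/kg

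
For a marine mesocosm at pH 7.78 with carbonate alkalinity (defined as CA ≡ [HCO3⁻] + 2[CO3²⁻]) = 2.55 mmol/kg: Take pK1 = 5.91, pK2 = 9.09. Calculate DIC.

DIC = 2.47 mmol/kg

CA = [HCO3⁻] + 2[CO3²⁻] = (α₁ + 2α₂)·DIC
At pH 7.78: [H⁺]/K1 = 10^-1.87 = 0.013490, K2/[H⁺] = 10^-1.31 = 0.048978
α₁ = 1/(1 + 0.013490 + 0.048978) = 1/1.0625 = 0.9412; α₂ = α₁·K2/[H⁺] = 0.04610
α₁ + 2α₂ = 1.0334
DIC = CA / (α₁ + 2α₂) = 2.55 / 1.0334 = 2.47 mmol/kg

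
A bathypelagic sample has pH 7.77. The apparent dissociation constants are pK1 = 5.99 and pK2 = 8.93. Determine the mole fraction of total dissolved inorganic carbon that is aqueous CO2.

α₀ = 1 / (1 + K1/[H⁺] + K1K2/[H⁺]²) = 1 / (1 + 10^+1.78 + 10^+0.62)
   = 1 / (1 + 60.256 + 4.1687) = 1/65.425 = 0.01528

α₀ = 0.0153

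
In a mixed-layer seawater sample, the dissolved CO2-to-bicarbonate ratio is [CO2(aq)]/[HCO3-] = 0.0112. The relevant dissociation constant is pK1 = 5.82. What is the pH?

pH = 7.77

From K1 = [H⁺][HCO3-]/[CO2(aq)]:  pH = pK1 − log₁₀([CO2(aq)]/[HCO3-])
log₁₀(0.0112) = -1.951
pH = 5.82 − (-1.951) = 7.77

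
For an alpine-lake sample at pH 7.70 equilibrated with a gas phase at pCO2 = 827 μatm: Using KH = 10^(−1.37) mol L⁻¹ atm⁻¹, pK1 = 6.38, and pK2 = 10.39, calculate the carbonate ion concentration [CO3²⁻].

[CO2*] = KH · pCO2 = 10^(−1.37) × 827×10^-6 = 3.528×10^-5 mol/L
α₀ = 1/(1 + K1/[H⁺] + K1K2/[H⁺]²) = 1/(1 + 10^+1.32 + 10^-1.37) = 0.04559
DIC = [CO2*]/α₀ = 3.528×10^-5 / 0.04559 = 0.7738 mmol/L
[CO3²⁻] = α₂·DIC; α₂ = 0.001945, so [CO3²⁻] = 0.001945 × 0.7738 = 0.00150 mmol/L = 1.50 μmol/L

[CO3²⁻] = 1.50 μmol/L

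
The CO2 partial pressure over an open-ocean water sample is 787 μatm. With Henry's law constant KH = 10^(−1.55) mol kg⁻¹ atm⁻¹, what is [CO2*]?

[CO2*] = 22.2 μmol/kg

KH = 10^(−1.55) = 2.818×10^-2 mol kg⁻¹ atm⁻¹
[CO2*] = KH · pCO2 = 2.818×10^-2 × 787×10^-6 atm = 2.22×10^-5 mol/kg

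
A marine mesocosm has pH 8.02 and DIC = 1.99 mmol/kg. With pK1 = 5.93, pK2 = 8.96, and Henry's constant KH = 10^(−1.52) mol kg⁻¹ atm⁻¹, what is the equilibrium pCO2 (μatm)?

α₀ = 1 / (1 + K1/[H⁺] + K1K2/[H⁺]²) = 1 / (1 + 10^+2.09 + 10^+1.15)
   = 1 / (1 + 123.03 + 14.125) = 1/138.15 = 0.007238
[CO2*] = α₀ × DIC = 0.007238 × 1.99 = 0.01440 mmol/kg = 14.40 μmol/kg
pCO2 = [CO2*]/KH = 1.440×10^-5 / 3.020×10^-2 = 477 μatm

pCO2 = 477 μatm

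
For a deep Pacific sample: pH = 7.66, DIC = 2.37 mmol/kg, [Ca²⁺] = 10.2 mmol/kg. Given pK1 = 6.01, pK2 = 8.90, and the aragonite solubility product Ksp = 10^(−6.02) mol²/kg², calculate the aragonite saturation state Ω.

Ω = 1.35

α₂ = 1 / (1 + [H⁺]/K2 + [H⁺]²/(K1K2)) = 1 / (1 + 10^+1.24 + 10^-0.41)
   = 1 / (1 + 17.378 + 0.38905) = 1/18.767 = 0.05328
[CO3²⁻] = α₂ × DIC = 0.05328 × 2.37 = 0.1263 mmol/kg
Ksp = 10^(−6.02) = 9.550×10^-7
Ω = [Ca²⁺][CO3²⁻]/Ksp = (10.2×10^-3)(1.263×10^-4) / 9.550×10^-7 = 1.35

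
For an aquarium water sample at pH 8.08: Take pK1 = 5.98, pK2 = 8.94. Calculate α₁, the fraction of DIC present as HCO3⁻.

α₁ = 1 / (1 + [H⁺]/K1 + K2/[H⁺]) = 1 / (1 + 10^-2.10 + 10^-0.86)
   = 1 / (1 + 0.0079433 + 0.13804) = 1/1.1460 = 0.8726

α₁ = 0.873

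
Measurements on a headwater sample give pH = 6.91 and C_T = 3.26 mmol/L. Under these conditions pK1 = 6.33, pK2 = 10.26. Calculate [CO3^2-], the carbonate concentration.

[CO3²⁻] = 1.15 μmol/L

α₂ = 1 / (1 + [H⁺]/K2 + [H⁺]²/(K1K2)) = 1 / (1 + 10^+3.35 + 10^+2.77)
   = 1 / (1 + 2238.7 + 588.84) = 1/2828.6 = 0.0003535
[CO3²⁻] = α₂ × DIC = 0.0003535 × 3.26 = 0.00115 mmol/L = 1.15 μmol/L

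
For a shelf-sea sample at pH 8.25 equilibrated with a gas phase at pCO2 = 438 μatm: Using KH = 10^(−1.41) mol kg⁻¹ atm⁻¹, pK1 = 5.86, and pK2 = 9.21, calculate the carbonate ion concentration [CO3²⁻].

[CO3²⁻] = 0.459 mmol/kg

[CO2*] = KH · pCO2 = 10^(−1.41) × 438×10^-6 = 1.704×10^-5 mol/kg
α₀ = 1/(1 + K1/[H⁺] + K1K2/[H⁺]²) = 1/(1 + 10^+2.39 + 10^+1.43) = 0.003658
DIC = [CO2*]/α₀ = 1.704×10^-5 / 0.003658 = 4.659 mmol/kg
[CO3²⁻] = α₂·DIC; α₂ = 0.09845, so [CO3²⁻] = 0.09845 × 4.659 = 0.459 mmol/kg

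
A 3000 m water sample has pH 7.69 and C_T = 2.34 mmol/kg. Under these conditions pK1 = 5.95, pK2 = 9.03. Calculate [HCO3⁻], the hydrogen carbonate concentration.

α₁ = 1 / (1 + [H⁺]/K1 + K2/[H⁺]) = 1 / (1 + 10^-1.74 + 10^-1.34)
   = 1 / (1 + 0.018197 + 0.045709) = 1/1.0639 = 0.9399
[HCO3⁻] = α₁ × DIC = 0.9399 × 2.34 = 2.20 mmol/kg

[HCO3⁻] = 2.20 mmol/kg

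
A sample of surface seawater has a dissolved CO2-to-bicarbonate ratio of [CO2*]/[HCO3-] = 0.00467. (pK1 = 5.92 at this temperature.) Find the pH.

From K1 = [H⁺][HCO3-]/[CO2*]:  pH = pK1 − log₁₀([CO2*]/[HCO3-])
log₁₀(0.00467) = -2.331
pH = 5.92 − (-2.331) = 8.25

pH = 8.25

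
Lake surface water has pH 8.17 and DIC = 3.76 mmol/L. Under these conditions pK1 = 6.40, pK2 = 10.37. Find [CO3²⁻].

[CO3²⁻] = 0.0232 mmol/L

α₂ = 1 / (1 + [H⁺]/K2 + [H⁺]²/(K1K2)) = 1 / (1 + 10^+2.20 + 10^+0.43)
   = 1 / (1 + 158.49 + 2.6915) = 1/162.18 = 0.006166
[CO3²⁻] = α₂ × DIC = 0.006166 × 3.76 = 0.0232 mmol/L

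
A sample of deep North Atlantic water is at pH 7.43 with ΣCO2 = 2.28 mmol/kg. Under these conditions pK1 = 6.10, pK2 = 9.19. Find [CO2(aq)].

[CO2*] = 0.100 mmol/kg

α₀ = 1 / (1 + K1/[H⁺] + K1K2/[H⁺]²) = 1 / (1 + 10^+1.33 + 10^-0.43)
   = 1 / (1 + 21.380 + 0.37154) = 1/22.751 = 0.04395
[CO2*] = α₀ × DIC = 0.04395 × 2.28 = 0.100 mmol/kg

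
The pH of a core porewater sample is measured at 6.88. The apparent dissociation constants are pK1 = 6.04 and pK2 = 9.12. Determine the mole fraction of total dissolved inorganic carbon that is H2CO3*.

α₀ = 1 / (1 + K1/[H⁺] + K1K2/[H⁺]²) = 1 / (1 + 10^+0.84 + 10^-1.40)
   = 1 / (1 + 6.9183 + 0.039811) = 1/7.9581 = 0.1257

α₀ = 0.126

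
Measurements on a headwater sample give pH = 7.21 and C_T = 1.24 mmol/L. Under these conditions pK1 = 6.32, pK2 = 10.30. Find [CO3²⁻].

[CO3²⁻] = 0.892 μmol/L

α₂ = 1 / (1 + [H⁺]/K2 + [H⁺]²/(K1K2)) = 1 / (1 + 10^+3.09 + 10^+2.20)
   = 1 / (1 + 1230.3 + 158.49) = 1/1389.8 = 0.0007195
[CO3²⁻] = α₂ × DIC = 0.0007195 × 1.24 = 0.000892 mmol/L = 0.892 μmol/L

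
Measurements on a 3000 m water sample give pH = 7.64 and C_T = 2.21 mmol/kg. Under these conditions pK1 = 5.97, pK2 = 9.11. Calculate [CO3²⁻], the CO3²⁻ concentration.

α₂ = 1 / (1 + [H⁺]/K2 + [H⁺]²/(K1K2)) = 1 / (1 + 10^+1.47 + 10^-0.20)
   = 1 / (1 + 29.512 + 0.63096) = 1/31.143 = 0.03211
[CO3²⁻] = α₂ × DIC = 0.03211 × 2.21 = 0.0710 mmol/kg

[CO3²⁻] = 0.0710 mmol/kg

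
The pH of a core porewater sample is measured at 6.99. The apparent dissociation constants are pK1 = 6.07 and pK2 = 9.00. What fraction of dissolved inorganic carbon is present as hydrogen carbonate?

α₁ = 1 / (1 + [H⁺]/K1 + K2/[H⁺]) = 1 / (1 + 10^-0.92 + 10^-2.01)
   = 1 / (1 + 0.12023 + 0.0097724) = 1/1.1300 = 0.8850

α₁ = 0.885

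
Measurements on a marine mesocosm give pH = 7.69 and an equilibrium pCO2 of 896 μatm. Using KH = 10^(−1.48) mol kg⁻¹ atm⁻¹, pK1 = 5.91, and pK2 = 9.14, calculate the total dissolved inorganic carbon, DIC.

[CO2*] = KH · pCO2 = 10^(−1.48) × 896×10^-6 = 2.967×10^-5 mol/kg
α₀ = 1/(1 + K1/[H⁺] + K1K2/[H⁺]²) = 1/(1 + 10^+1.78 + 10^+0.33) = 0.01577
DIC = [CO2*]/α₀ = 2.967×10^-5 / 0.01577 = 1.88 mmol/kg

DIC = 1.88 mmol/kg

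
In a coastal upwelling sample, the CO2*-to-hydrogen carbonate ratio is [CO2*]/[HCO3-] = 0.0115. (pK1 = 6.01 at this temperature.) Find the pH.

From K1 = [H⁺][HCO3-]/[CO2*]:  pH = pK1 − log₁₀([CO2*]/[HCO3-])
log₁₀(0.0115) = -1.939
pH = 6.01 − (-1.939) = 7.95

pH = 7.95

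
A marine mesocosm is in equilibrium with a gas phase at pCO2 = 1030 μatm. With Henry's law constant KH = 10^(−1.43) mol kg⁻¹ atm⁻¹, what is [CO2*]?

[CO2*] = 38.3 μmol/kg

KH = 10^(−1.43) = 3.715×10^-2 mol kg⁻¹ atm⁻¹
[CO2*] = KH · pCO2 = 3.715×10^-2 × 1030×10^-6 atm = 3.83×10^-5 mol/kg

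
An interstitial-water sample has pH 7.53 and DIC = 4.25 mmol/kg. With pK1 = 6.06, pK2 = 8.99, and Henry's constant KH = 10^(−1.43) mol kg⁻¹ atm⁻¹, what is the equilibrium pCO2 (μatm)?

α₀ = 1 / (1 + K1/[H⁺] + K1K2/[H⁺]²) = 1 / (1 + 10^+1.47 + 10^+0.01)
   = 1 / (1 + 29.512 + 1.0233) = 1/31.535 = 0.03171
[CO2*] = α₀ × DIC = 0.03171 × 4.25 = 0.1348 mmol/kg
pCO2 = [CO2*]/KH = 1.348×10^-4 / 3.715×10^-2 = 3630 μatm

pCO2 = 3630 μatm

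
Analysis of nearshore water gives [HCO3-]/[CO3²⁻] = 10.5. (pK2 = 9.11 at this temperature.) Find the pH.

pH = 8.09

From K2 = [H⁺][CO3²⁻]/[HCO3-]:  pH = pK2 − log₁₀([HCO3-]/[CO3²⁻])
log₁₀(10.5) = +1.021
pH = 9.11 − (+1.021) = 8.09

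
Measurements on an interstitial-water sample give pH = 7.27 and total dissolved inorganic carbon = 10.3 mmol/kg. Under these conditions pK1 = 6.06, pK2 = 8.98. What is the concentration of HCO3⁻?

[HCO3⁻] = 9.53 mmol/kg

α₁ = 1 / (1 + [H⁺]/K1 + K2/[H⁺]) = 1 / (1 + 10^-1.21 + 10^-1.71)
   = 1 / (1 + 0.061660 + 0.019498) = 1/1.0812 = 0.9249
[HCO3⁻] = α₁ × DIC = 0.9249 × 10.3 = 9.53 mmol/kg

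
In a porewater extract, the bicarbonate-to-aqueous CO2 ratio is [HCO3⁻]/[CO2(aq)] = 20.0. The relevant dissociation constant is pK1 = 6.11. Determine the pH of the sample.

From K1 = [H⁺][HCO3⁻]/[CO2(aq)]:  pH = pK1 + log₁₀([HCO3⁻]/[CO2(aq)])
log₁₀(20.0) = +1.301
pH = 6.11 + (+1.301) = 7.41

pH = 7.41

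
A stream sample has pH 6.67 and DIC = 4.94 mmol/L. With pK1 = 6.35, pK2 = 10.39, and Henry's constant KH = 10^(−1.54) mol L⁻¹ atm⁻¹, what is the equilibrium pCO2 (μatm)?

α₀ = 1 / (1 + K1/[H⁺] + K1K2/[H⁺]²) = 1 / (1 + 10^+0.32 + 10^-3.40)
   = 1 / (1 + 2.0893 + 0.00039811) = 1/3.0897 = 0.3237
[CO2*] = α₀ × DIC = 0.3237 × 4.94 = 1.599 mmol/L
pCO2 = [CO2*]/KH = 1.599×10^-3 / 2.884×10^-2 = 5.54×10^4 μatm

pCO2 = 5.54×10^4 μatm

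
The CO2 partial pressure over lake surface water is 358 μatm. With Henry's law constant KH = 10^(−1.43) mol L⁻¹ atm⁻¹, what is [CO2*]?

[CO2*] = 13.3 μmol/L

KH = 10^(−1.43) = 3.715×10^-2 mol L⁻¹ atm⁻¹
[CO2*] = KH · pCO2 = 3.715×10^-2 × 358×10^-6 atm = 1.33×10^-5 mol/L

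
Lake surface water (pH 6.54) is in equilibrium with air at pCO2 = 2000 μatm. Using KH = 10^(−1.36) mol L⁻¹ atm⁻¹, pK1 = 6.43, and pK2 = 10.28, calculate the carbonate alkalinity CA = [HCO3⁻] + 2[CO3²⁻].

[CO2*] = KH · pCO2 = 10^(−1.36) × 2000×10^-6 = 8.730×10^-5 mol/L
α₀ = 1/(1 + K1/[H⁺] + K1K2/[H⁺]²) = 1/(1 + 10^+0.11 + 10^-3.63) = 0.4370
DIC = [CO2*]/α₀ = 8.730×10^-5 / 0.4370 = 0.1998 mmol/L
CA = (α₁ + 2α₂)·DIC = (0.5629 + 2×0.0001024) × 0.1998 = 0.113 mmol/L

CA = 0.113 mmol/L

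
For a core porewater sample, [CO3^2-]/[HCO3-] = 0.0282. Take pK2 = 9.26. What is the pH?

From K2 = [H⁺][CO3^2-]/[HCO3-]:  pH = pK2 + log₁₀([CO3^2-]/[HCO3-])
log₁₀(0.0282) = -1.550
pH = 9.26 + (-1.550) = 7.71

pH = 7.71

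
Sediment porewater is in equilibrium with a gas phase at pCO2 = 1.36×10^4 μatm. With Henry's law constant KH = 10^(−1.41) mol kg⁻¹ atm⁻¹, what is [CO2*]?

[CO2*] = 529 μmol/kg

KH = 10^(−1.41) = 3.890×10^-2 mol kg⁻¹ atm⁻¹
[CO2*] = KH · pCO2 = 3.890×10^-2 × 1.36×10^4×10^-6 atm = 5.29×10^-4 mol/kg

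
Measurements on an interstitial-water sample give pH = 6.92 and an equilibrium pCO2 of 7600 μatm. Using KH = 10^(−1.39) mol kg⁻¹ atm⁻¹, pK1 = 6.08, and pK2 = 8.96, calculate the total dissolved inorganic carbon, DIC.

[CO2*] = KH · pCO2 = 10^(−1.39) × 7600×10^-6 = 3.096×10^-4 mol/kg
α₀ = 1/(1 + K1/[H⁺] + K1K2/[H⁺]²) = 1/(1 + 10^+0.84 + 10^-1.20) = 0.1253
DIC = [CO2*]/α₀ = 3.096×10^-4 / 0.1253 = 2.47 mmol/kg

DIC = 2.47 mmol/kg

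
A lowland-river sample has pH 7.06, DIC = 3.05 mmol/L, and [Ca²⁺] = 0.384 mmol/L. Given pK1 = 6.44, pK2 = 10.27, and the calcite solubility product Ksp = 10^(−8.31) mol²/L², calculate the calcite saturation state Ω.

Ω = 0.119

α₂ = 1 / (1 + [H⁺]/K2 + [H⁺]²/(K1K2)) = 1 / (1 + 10^+3.21 + 10^+2.59)
   = 1 / (1 + 1621.8 + 389.05) = 1/2011.9 = 0.0004971
[CO3²⁻] = α₂ × DIC = 0.0004971 × 3.05 = 0.001516 mmol/L = 1.516 μmol/L
Ksp = 10^(−8.31) = 4.898×10^-9
Ω = [Ca²⁺][CO3²⁻]/Ksp = (0.384×10^-3)(1.516×10^-6) / 4.898×10^-9 = 0.119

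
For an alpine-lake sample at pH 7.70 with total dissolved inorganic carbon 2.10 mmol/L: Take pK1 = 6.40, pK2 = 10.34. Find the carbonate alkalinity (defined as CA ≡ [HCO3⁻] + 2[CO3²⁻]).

CA = [HCO3⁻] + 2[CO3²⁻] = (α₁ + 2α₂)·DIC
At pH 7.70: [H⁺]/K1 = 10^-1.30 = 0.050119, K2/[H⁺] = 10^-2.64 = 0.0022909
α₁ = 1/(1 + 0.050119 + 0.0022909) = 1/1.0524 = 0.9502; α₂ = α₁·K2/[H⁺] = 0.002177
α₁ + 2α₂ = 0.9546
CA = 0.9546 × 2.10 = 2.00 mmol/L

CA = 2.00 mmol/L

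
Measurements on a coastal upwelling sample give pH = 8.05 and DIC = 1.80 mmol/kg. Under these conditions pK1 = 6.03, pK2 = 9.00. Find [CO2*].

[CO2*] = 15.3 μmol/kg

α₀ = 1 / (1 + K1/[H⁺] + K1K2/[H⁺]²) = 1 / (1 + 10^+2.02 + 10^+1.07)
   = 1 / (1 + 104.71 + 11.749) = 1/117.46 = 0.008513
[CO2*] = α₀ × DIC = 0.008513 × 1.80 = 0.0153 mmol/kg = 15.3 μmol/kg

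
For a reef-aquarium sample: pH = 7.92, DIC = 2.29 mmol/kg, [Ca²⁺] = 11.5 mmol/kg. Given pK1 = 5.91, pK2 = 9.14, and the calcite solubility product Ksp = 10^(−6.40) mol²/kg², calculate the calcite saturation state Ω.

α₂ = 1 / (1 + [H⁺]/K2 + [H⁺]²/(K1K2)) = 1 / (1 + 10^+1.22 + 10^-0.79)
   = 1 / (1 + 16.596 + 0.16218) = 1/17.758 = 0.05631
[CO3²⁻] = α₂ × DIC = 0.05631 × 2.29 = 0.1290 mmol/kg
Ksp = 10^(−6.40) = 3.981×10^-7
Ω = [Ca²⁺][CO3²⁻]/Ksp = (11.5×10^-3)(1.290×10^-4) / 3.981×10^-7 = 3.73

Ω = 3.73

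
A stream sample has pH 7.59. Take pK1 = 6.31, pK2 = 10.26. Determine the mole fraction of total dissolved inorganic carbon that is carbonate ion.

α₂ = 0.00203

α₂ = 1 / (1 + [H⁺]/K2 + [H⁺]²/(K1K2)) = 1 / (1 + 10^+2.67 + 10^+1.39)
   = 1 / (1 + 467.74 + 24.547) = 1/493.28 = 0.002027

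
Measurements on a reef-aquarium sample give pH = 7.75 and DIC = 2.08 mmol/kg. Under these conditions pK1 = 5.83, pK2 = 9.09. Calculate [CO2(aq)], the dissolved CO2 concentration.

α₀ = 1 / (1 + K1/[H⁺] + K1K2/[H⁺]²) = 1 / (1 + 10^+1.92 + 10^+0.58)
   = 1 / (1 + 83.176 + 3.8019) = 1/87.978 = 0.01137
[CO2*] = α₀ × DIC = 0.01137 × 2.08 = 0.0236 mmol/kg

[CO2*] = 0.0236 mmol/kg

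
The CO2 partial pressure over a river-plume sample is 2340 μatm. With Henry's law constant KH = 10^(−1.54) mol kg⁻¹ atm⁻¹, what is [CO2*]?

KH = 10^(−1.54) = 2.884×10^-2 mol kg⁻¹ atm⁻¹
[CO2*] = KH · pCO2 = 2.884×10^-2 × 2340×10^-6 atm = 6.75×10^-5 mol/kg

[CO2*] = 67.5 μmol/kg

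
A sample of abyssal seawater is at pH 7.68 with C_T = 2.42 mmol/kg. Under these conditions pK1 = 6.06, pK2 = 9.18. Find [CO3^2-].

α₂ = 1 / (1 + [H⁺]/K2 + [H⁺]²/(K1K2)) = 1 / (1 + 10^+1.50 + 10^-0.12)
   = 1 / (1 + 31.623 + 0.75858) = 1/33.381 = 0.02996
[CO3²⁻] = α₂ × DIC = 0.02996 × 2.42 = 0.0725 mmol/kg

[CO3²⁻] = 0.0725 mmol/kg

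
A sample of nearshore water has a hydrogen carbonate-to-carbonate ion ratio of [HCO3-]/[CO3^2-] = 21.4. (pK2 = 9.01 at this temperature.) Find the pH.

pH = 7.68

From K2 = [H⁺][CO3^2-]/[HCO3-]:  pH = pK2 − log₁₀([HCO3-]/[CO3^2-])
log₁₀(21.4) = +1.330
pH = 9.01 − (+1.330) = 7.68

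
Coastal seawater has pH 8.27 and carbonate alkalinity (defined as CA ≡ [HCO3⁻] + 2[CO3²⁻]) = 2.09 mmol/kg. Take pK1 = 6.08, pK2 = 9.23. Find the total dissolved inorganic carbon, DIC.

CA = [HCO3⁻] + 2[CO3²⁻] = (α₁ + 2α₂)·DIC
At pH 8.27: [H⁺]/K1 = 10^-2.19 = 0.0064565, K2/[H⁺] = 10^-0.96 = 0.10965
α₁ = 1/(1 + 0.0064565 + 0.10965) = 1/1.1161 = 0.8960; α₂ = α₁·K2/[H⁺] = 0.09824
α₁ + 2α₂ = 1.0925
DIC = CA / (α₁ + 2α₂) = 2.09 / 1.0925 = 1.91 mmol/kg

DIC = 1.91 mmol/kg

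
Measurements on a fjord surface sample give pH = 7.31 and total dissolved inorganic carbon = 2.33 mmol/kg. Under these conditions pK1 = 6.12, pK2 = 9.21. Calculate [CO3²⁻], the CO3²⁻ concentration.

[CO3²⁻] = 0.0272 mmol/kg

α₂ = 1 / (1 + [H⁺]/K2 + [H⁺]²/(K1K2)) = 1 / (1 + 10^+1.90 + 10^+0.71)
   = 1 / (1 + 79.433 + 5.1286) = 1/85.561 = 0.01169
[CO3²⁻] = α₂ × DIC = 0.01169 × 2.33 = 0.0272 mmol/kg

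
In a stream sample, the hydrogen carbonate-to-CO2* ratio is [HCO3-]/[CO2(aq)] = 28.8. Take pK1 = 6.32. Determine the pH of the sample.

From K1 = [H⁺][HCO3-]/[CO2(aq)]:  pH = pK1 + log₁₀([HCO3-]/[CO2(aq)])
log₁₀(28.8) = +1.459
pH = 6.32 + (+1.459) = 7.78

pH = 7.78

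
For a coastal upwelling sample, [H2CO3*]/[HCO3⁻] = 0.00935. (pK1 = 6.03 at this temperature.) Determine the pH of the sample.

From K1 = [H⁺][HCO3⁻]/[H2CO3*]:  pH = pK1 − log₁₀([H2CO3*]/[HCO3⁻])
log₁₀(0.00935) = -2.029
pH = 6.03 − (-2.029) = 8.06

pH = 8.06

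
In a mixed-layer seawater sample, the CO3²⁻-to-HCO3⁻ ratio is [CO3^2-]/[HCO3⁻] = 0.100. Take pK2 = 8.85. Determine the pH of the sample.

From K2 = [H⁺][CO3^2-]/[HCO3⁻]:  pH = pK2 + log₁₀([CO3^2-]/[HCO3⁻])
log₁₀(0.100) = -1.000
pH = 8.85 + (-1.000) = 7.85

pH = 7.85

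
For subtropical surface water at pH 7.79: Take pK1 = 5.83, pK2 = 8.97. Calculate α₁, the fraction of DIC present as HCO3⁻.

α₁ = 1 / (1 + [H⁺]/K1 + K2/[H⁺]) = 1 / (1 + 10^-1.96 + 10^-1.18)
   = 1 / (1 + 0.010965 + 0.066069) = 1/1.0770 = 0.9285

α₁ = 0.928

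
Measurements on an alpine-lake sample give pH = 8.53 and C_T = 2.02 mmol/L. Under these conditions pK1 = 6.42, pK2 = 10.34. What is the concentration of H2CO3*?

[CO2*] = 15.3 μmol/L

α₀ = 1 / (1 + K1/[H⁺] + K1K2/[H⁺]²) = 1 / (1 + 10^+2.11 + 10^+0.30)
   = 1 / (1 + 128.82 + 1.9953) = 1/131.82 = 0.007586
[CO2*] = α₀ × DIC = 0.007586 × 2.02 = 0.0153 mmol/L = 15.3 μmol/L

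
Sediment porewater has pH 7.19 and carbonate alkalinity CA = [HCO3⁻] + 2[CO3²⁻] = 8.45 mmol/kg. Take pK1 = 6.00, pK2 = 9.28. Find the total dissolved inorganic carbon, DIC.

CA = [HCO3⁻] + 2[CO3²⁻] = (α₁ + 2α₂)·DIC
At pH 7.19: [H⁺]/K1 = 10^-1.19 = 0.064565, K2/[H⁺] = 10^-2.09 = 0.0081283
α₁ = 1/(1 + 0.064565 + 0.0081283) = 1/1.0727 = 0.9322; α₂ = α₁·K2/[H⁺] = 0.007577
α₁ + 2α₂ = 0.9474
DIC = CA / (α₁ + 2α₂) = 8.45 / 0.9474 = 8.92 mmol/kg

DIC = 8.92 mmol/kg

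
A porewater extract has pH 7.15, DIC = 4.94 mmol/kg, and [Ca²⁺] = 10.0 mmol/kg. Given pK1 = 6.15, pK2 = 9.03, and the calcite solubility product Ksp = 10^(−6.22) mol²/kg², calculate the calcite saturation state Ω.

Ω = 0.971

α₂ = 1 / (1 + [H⁺]/K2 + [H⁺]²/(K1K2)) = 1 / (1 + 10^+1.88 + 10^+0.88)
   = 1 / (1 + 75.858 + 7.5858) = 1/84.444 = 0.01184
[CO3²⁻] = α₂ × DIC = 0.01184 × 4.94 = 0.05850 mmol/kg
Ksp = 10^(−6.22) = 6.026×10^-7
Ω = [Ca²⁺][CO3²⁻]/Ksp = (10.0×10^-3)(5.850×10^-5) / 6.026×10^-7 = 0.971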